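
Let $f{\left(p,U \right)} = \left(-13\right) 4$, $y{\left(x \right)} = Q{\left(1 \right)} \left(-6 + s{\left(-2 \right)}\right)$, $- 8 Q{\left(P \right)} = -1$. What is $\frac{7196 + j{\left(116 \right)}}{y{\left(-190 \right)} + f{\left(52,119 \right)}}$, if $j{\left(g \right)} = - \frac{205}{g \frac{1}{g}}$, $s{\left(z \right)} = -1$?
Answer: $- \frac{55928}{423} \approx -132.22$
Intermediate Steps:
$Q{\left(P \right)} = \frac{1}{8}$ ($Q{\left(P \right)} = \left(- \frac{1}{8}\right) \left(-1\right) = \frac{1}{8}$)
$y{\left(x \right)} = - \frac{7}{8}$ ($y{\left(x \right)} = \frac{-6 - 1}{8} = \frac{1}{8} \left(-7\right) = - \frac{7}{8}$)
$j{\left(g \right)} = -205$ ($j{\left(g \right)} = - \frac{205}{1} = \left(-205\right) 1 = -205$)
$f{\left(p,U \right)} = -52$
$\frac{7196 + j{\left(116 \right)}}{y{\left(-190 \right)} + f{\left(52,119 \right)}} = \frac{7196 - 205}{- \frac{7}{8} - 52} = \frac{6991}{- \frac{423}{8}} = 6991 \left(- \frac{8}{423}\right) = - \frac{55928}{423}$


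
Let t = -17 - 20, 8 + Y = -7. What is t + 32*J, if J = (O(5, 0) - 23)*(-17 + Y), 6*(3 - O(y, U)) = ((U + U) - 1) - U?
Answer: 60817/3 ≈ 20272.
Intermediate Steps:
O(y, U) = 19/6 - U/6 (O(y, U) = 3 - (((U + U) - 1) - U)/6 = 3 - ((2*U - 1) - U)/6 = 3 - ((-1 + 2*U) - U)/6 = 3 - (-1 + U)/6 = 3 + (1/6 - U/6) = 19/6 - U/6)
Y = -15 (Y = -8 - 7 = -15)
t = -37
J = 1904/3 (J = ((19/6 - 1/6*0) - 23)*(-17 - 15) = ((19/6 + 0) - 23)*(-32) = (19/6 - 23)*(-32) = -119/6*(-32) = 1904/3 ≈ 634.67)
t + 32*J = -37 + 32*(1904/3) = -37 + 60928/3 = 60817/3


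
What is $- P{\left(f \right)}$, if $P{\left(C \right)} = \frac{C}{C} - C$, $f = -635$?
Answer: $-636$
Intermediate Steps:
$P{\left(C \right)} = 1 - C$
$- P{\left(f \right)} = - (1 - -635) = - (1 + 635) = \left(-1\right) 636 = -636$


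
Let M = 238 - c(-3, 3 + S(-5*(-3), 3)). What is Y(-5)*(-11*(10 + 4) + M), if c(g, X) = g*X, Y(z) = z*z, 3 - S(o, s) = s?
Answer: 2325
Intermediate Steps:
S(o, s) = 3 - s
Y(z) = z²
c(g, X) = X*g
M = 247 (M = 238 - (3 + (3 - 1*3))*(-3) = 238 - (3 + (3 - 3))*(-3) = 238 - (3 + 0)*(-3) = 238 - 3*(-3) = 238 - 1*(-9) = 238 + 9 = 247)
Y(-5)*(-11*(10 + 4) + M) = (-5)²*(-11*(10 + 4) + 247) = 25*(-11*14 + 247) = 25*(-154 + 247) = 25*93 = 2325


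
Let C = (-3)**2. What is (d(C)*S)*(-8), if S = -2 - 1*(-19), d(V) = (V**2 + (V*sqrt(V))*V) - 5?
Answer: -43384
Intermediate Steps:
C = 9
d(V) = -5 + V**2 + V**(5/2) (d(V) = (V**2 + V**(3/2)*V) - 5 = (V**2 + V**(5/2)) - 5 = -5 + V**2 + V**(5/2))
S = 17 (S = -2 + 19 = 17)
(d(C)*S)*(-8) = ((-5 + 9**2 + 9**(5/2))*17)*(-8) = ((-5 + 81 + 243)*17)*(-8) = (319*17)*(-8) = 5423*(-8) = -43384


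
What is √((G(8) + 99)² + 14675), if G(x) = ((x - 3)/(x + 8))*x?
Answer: 3*√11101/2 ≈ 158.04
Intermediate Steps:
G(x) = x*(-3 + x)/(8 + x) (G(x) = ((-3 + x)/(8 + x))*x = x*(-3 + x)/(8 + x))
√((G(8) + 99)² + 14675) = √((8*(-3 + 8)/(8 + 8) + 99)² + 14675) = √((8*5/16 + 99)² + 14675) = √((8*(1/16)*5 + 99)² + 14675) = √((5/2 + 99)² + 14675) = √((203/2)² + 14675) = √(41209/4 + 14675) = √(99909/4) = 3*√11101/2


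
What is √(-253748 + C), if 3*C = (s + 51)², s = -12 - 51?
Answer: 10*I*√2537 ≈ 503.69*I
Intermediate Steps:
s = -63
C = 48 (C = (-63 + 51)²/3 = (⅓)*(-12)² = (⅓)*144 = 48)
√(-253748 + C) = √(-253748 + 48) = √(-253700) = 10*I*√2537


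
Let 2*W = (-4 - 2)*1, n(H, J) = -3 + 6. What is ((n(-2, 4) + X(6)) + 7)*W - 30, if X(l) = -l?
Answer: -42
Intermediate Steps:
n(H, J) = 3
W = -3 (W = ((-4 - 2)*1)/2 = (-6*1)/2 = (½)*(-6) = -3)
((n(-2, 4) + X(6)) + 7)*W - 30 = ((3 - 1*6) + 7)*(-3) - 30 = ((3 - 6) + 7)*(-3) - 30 = (-3 + 7)*(-3) - 30 = 4*(-3) - 30 = -12 - 30 = -42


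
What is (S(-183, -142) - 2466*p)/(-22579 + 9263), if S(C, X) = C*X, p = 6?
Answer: -5595/6658 ≈ -0.84034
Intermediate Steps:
(S(-183, -142) - 2466*p)/(-22579 + 9263) = (-183*(-142) - 2466*6)/(-22579 + 9263) = (25986 - 14796)/(-13316) = 11190*(-1/13316) = -5595/6658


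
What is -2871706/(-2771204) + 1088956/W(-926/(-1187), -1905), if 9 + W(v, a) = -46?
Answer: -137161876327/6928010 ≈ -19798.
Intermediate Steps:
W(v, a) = -55 (W(v, a) = -9 - 46 = -55)
-2871706/(-2771204) + 1088956/W(-926/(-1187), -1905) = -2871706/(-2771204) + 1088956/(-55) = -2871706*(-1/2771204) + 1088956*(-1/55) = 1435853/1385602 - 98996/5 = -137161876327/6928010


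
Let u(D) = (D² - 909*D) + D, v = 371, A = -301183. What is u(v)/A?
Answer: 199227/301183 ≈ 0.66148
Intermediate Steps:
u(D) = D² - 908*D
u(v)/A = (371*(-908 + 371))/(-301183) = (371*(-537))*(-1/301183) = -199227*(-1/301183) = 199227/301183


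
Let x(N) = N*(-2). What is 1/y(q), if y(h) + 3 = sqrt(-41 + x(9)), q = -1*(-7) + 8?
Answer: -3/68 - I*sqrt(59)/68 ≈ -0.044118 - 0.11296*I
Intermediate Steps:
x(N) = -2*N
q = 15 (q = 7 + 8 = 15)
y(h) = -3 + I*sqrt(59) (y(h) = -3 + sqrt(-41 - 2*9) = -3 + sqrt(-41 - 18) = -3 + sqrt(-59) = -3 + I*sqrt(59))
1/y(q) = 1/(-3 + I*sqrt(59))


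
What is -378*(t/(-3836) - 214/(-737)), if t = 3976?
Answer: 28477008/100969 ≈ 282.04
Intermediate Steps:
-378*(t/(-3836) - 214/(-737)) = -378*(3976/(-3836) - 214/(-737)) = -378*(3976*(-1/3836) - 214*(-1/737)) = -378*(-142/137 + 214/737) = -378*(-75336/100969) = 28477008/100969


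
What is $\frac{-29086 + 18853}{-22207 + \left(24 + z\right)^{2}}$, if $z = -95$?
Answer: $\frac{3411}{5722} \approx 0.59612$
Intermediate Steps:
$\frac{-29086 + 18853}{-22207 + \left(24 + z\right)^{2}} = \frac{-29086 + 18853}{-22207 + \left(24 - 95\right)^{2}} = - \frac{10233}{-22207 + \left(-71\right)^{2}} = - \frac{10233}{-22207 + 5041} = - \frac{10233}{-17166} = \left(-10233\right) \left(- \frac{1}{17166}\right) = \frac{3411}{5722}$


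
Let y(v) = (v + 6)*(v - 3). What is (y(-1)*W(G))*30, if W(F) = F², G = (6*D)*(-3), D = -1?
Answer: -194400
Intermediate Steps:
G = 18 (G = (6*(-1))*(-3) = -6*(-3) = 18)
y(v) = (-3 + v)*(6 + v) (y(v) = (6 + v)*(-3 + v) = (-3 + v)*(6 + v))
(y(-1)*W(G))*30 = ((-18 + (-1)² + 3*(-1))*18²)*30 = ((-18 + 1 - 3)*324)*30 = -20*324*30 = -6480*30 = -194400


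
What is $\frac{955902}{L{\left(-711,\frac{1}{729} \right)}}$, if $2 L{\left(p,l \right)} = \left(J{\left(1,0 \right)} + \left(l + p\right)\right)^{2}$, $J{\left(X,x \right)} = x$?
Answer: $\frac{254002757391}{67163387281} \approx 3.7819$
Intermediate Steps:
$L{\left(p,l \right)} = \frac{\left(l + p\right)^{2}}{2}$ ($L{\left(p,l \right)} = \frac{\left(0 + \left(l + p\right)\right)^{2}}{2} = \frac{\left(l + p\right)^{2}}{2}$)
$\frac{955902}{L{\left(-711,\frac{1}{729} \right)}} = \frac{955902}{\frac{1}{2} \left(\frac{1}{729} - 711\right)^{2}} = \frac{955902}{\frac{1}{2} \left(- \frac{518318}{729}\right)^{2}} = \frac{955902}{\frac{1}{2} \cdot \frac{268653549124}{531441}} = \frac{955902}{\frac{134326774562}{531441}} = 955902 \cdot \frac{531441}{134326774562} = \frac{254002757391}{67163387281}$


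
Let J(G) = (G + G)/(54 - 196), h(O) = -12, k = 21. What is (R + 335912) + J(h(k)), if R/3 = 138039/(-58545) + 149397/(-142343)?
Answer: 22082807432748366/65741826265 ≈ 3.3590e+5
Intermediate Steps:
J(G) = -G/71 (J(G) = (2*G)/(-142) = (2*G)*(-1/142) = -G/71)
R = -9465110914/925941215 (R = 3*(138039/(-58545) + 149397/(-142343)) = 3*(138039*(-1/58545) + 149397*(-1/142343)) = 3*(-46013/19515 - 149397/142343) = 3*(-9465110914/2777823645) = -9465110914/925941215 ≈ -10.222)
(R + 335912) + J(h(k)) = (-9465110914/925941215 + 335912) - 1/71*(-12) = 311025300302166/925941215 + 12/71 = 22082807432748366/65741826265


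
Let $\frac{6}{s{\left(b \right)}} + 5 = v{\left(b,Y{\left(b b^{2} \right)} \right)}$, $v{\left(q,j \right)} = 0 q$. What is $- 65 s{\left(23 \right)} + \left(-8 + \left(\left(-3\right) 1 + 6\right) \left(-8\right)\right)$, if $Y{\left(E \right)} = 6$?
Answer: $46$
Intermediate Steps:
$v{\left(q,j \right)} = 0$
$s{\left(b \right)} = - \frac{6}{5}$ ($s{\left(b \right)} = \frac{6}{-5 + 0} = \frac{6}{-5} = 6 \left(- \frac{1}{5}\right) = - \frac{6}{5}$)
$- 65 s{\left(23 \right)} + \left(-8 + \left(\left(-3\right) 1 + 6\right) \left(-8\right)\right) = \left(-65\right) \left(- \frac{6}{5}\right) + \left(-8 + \left(\left(-3\right) 1 + 6\right) \left(-8\right)\right) = 78 + \left(-8 + \left(-3 + 6\right) \left(-8\right)\right) = 78 + \left(-8 + 3 \left(-8\right)\right) = 78 - 32 = 46$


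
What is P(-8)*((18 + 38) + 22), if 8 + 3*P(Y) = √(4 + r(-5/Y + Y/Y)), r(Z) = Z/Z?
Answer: -208 + 26*√5 ≈ -149.86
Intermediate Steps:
r(Z) = 1
P(Y) = -8/3 + √5/3 (P(Y) = -8/3 + √(4 + 1)/3 = -8/3 + √5/3)
P(-8)*((18 + 38) + 22) = (-8/3 + √5/3)*((18 + 38) + 22) = (-8/3 + √5/3)*(56 + 22) = (-8/3 + √5/3)*78 = -208 + 26*√5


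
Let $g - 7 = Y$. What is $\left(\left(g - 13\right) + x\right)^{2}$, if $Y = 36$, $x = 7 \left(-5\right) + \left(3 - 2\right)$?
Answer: $16$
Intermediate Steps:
$x = -34$ ($x = -35 + \left(3 - 2\right) = -35 + 1 = -34$)
$g = 43$ ($g = 7 + 36 = 43$)
$\left(\left(g - 13\right) + x\right)^{2} = \left(\left(43 - 13\right) - 34\right)^{2} = \left(30 - 34\right)^{2} = \left(-4\right)^{2} = 16$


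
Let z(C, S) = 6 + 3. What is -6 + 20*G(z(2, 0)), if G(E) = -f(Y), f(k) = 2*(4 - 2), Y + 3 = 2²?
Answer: -86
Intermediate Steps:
z(C, S) = 9
Y = 1 (Y = -3 + 2² = -3 + 4 = 1)
f(k) = 4 (f(k) = 2*2 = 4)
G(E) = -4 (G(E) = -1*4 = -4)
-6 + 20*G(z(2, 0)) = -6 + 20*(-4) = -6 - 80 = -86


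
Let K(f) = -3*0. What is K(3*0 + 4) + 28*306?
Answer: 8568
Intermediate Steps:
K(f) = 0
K(3*0 + 4) + 28*306 = 0 + 28*306 = 0 + 8568 = 8568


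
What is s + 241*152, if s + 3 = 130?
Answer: 36759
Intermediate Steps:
s = 127 (s = -3 + 130 = 127)
s + 241*152 = 127 + 241*152 = 127 + 36632 = 36759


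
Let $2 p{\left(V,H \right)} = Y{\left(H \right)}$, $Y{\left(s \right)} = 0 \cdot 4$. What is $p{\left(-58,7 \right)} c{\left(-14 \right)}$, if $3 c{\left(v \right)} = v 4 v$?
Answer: $0$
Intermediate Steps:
$c{\left(v \right)} = \frac{4 v^{2}}{3}$ ($c{\left(v \right)} = \frac{v 4 v}{3} = \frac{4 v v}{3} = \frac{4 v^{2}}{3}$)
$Y{\left(s \right)} = 0$
$p{\left(V,H \right)} = 0$ ($p{\left(V,H \right)} = \frac{1}{2} \cdot 0 = 0$)
$p{\left(-58,7 \right)} c{\left(-14 \right)} = 0 \frac{4 \left(-14\right)^{2}}{3} = 0 \cdot \frac{4}{3} \cdot 196 = 0 \cdot \frac{784}{3} = 0$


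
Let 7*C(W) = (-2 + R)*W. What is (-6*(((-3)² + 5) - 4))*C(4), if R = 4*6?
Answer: -5280/7 ≈ -754.29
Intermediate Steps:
R = 24
C(W) = 22*W/7 (C(W) = ((-2 + 24)*W)/7 = (22*W)/7 = 22*W/7)
(-6*(((-3)² + 5) - 4))*C(4) = (-6*(((-3)² + 5) - 4))*((22/7)*4) = -6*((9 + 5) - 4)*(88/7) = -6*(14 - 4)*(88/7) = -6*10*(88/7) = -60*88/7 = -5280/7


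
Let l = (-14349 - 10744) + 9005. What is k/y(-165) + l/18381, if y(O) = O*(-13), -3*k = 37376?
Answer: -23955592/3584295 ≈ -6.6835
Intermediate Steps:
k = -37376/3 (k = -⅓*37376 = -37376/3 ≈ -12459.)
y(O) = -13*O
l = -16088 (l = -25093 + 9005 = -16088)
k/y(-165) + l/18381 = -37376/(3*((-13*(-165)))) - 16088/18381 = -37376/3/2145 - 16088*1/18381 = -37376/3*1/2145 - 16088/18381 = -37376/6435 - 16088/18381 = -23955592/3584295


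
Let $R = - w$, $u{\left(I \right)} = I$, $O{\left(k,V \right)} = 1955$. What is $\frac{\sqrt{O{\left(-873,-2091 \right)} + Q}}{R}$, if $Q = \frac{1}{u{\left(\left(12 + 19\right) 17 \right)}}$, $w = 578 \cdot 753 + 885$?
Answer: $- \frac{\sqrt{542960722}}{229834713} \approx -0.00010138$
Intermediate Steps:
$w = 436119$ ($w = 435234 + 885 = 436119$)
$R = -436119$ ($R = \left(-1\right) 436119 = -436119$)
$Q = \frac{1}{527}$ ($Q = \frac{1}{\left(12 + 19\right) 17} = \frac{1}{31 \cdot 17} = \frac{1}{527} \approx 0.0018975$)
$\frac{\sqrt{O{\left(-873,-2091 \right)} + Q}}{R} = \frac{\sqrt{1955 + \frac{1}{527}}}{-436119} = \sqrt{\frac{1030286}{527}} \left(- \frac{1}{436119}\right) = \frac{\sqrt{542960722}}{527} \left(- \frac{1}{436119}\right) = - \frac{\sqrt{542960722}}{229834713}$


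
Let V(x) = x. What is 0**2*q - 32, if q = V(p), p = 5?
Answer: -32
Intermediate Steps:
q = 5
0**2*q - 32 = 0**2*5 - 32 = 0*5 - 32 = 0 - 32 = -32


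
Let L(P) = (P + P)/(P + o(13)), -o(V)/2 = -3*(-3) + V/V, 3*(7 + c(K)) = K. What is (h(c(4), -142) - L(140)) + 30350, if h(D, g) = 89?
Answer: 91310/3 ≈ 30437.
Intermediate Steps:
c(K) = -7 + K/3
o(V) = -20 (o(V) = -2*(-3*(-3) + V/V) = -2*(9 + 1) = -2*10 = -20)
L(P) = 2*P/(-20 + P) (L(P) = (P + P)/(P - 20) = (2*P)/(-20 + P) = 2*P/(-20 + P))
(h(c(4), -142) - L(140)) + 30350 = (89 - 2*140/(-20 + 140)) + 30350 = (89 - 2*140/120) + 30350 = (89 - 1*7/3) + 30350 = (89 - 7/3) + 30350 = 260/3 + 30350 = 91310/3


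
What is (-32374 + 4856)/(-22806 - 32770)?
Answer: 13759/27788 ≈ 0.49514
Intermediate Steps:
(-32374 + 4856)/(-22806 - 32770) = -27518/(-55576) = -27518*(-1/55576) = 13759/27788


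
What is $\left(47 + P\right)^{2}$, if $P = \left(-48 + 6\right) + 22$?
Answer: $729$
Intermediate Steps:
$P = -20$ ($P = -42 + 22 = -20$)
$\left(47 + P\right)^{2} = \left(47 - 20\right)^{2} = 27^{2} = 729$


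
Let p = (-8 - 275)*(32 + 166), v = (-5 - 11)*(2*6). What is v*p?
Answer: 10758528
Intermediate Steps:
v = -192 (v = -16*12 = -192)
p = -56034 (p = -283*198 = -56034)
v*p = -192*(-56034) = 10758528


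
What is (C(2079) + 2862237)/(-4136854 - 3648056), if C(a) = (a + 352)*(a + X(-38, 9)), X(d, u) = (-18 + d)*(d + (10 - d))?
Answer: -468209/556065 ≈ -0.84200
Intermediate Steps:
X(d, u) = -180 + 10*d (X(d, u) = (-18 + d)*10 = -180 + 10*d)
C(a) = (-560 + a)*(352 + a) (C(a) = (a + 352)*(a + (-180 + 10*(-38))) = (352 + a)*(a + (-180 - 380)) = (352 + a)*(a - 560) = (352 + a)*(-560 + a) = (-560 + a)*(352 + a))
(C(2079) + 2862237)/(-4136854 - 3648056) = ((-197120 + 2079² - 208*2079) + 2862237)/(-4136854 - 3648056) = ((-197120 + 4322241 - 432432) + 2862237)/(-7784910) = (3692689 + 2862237)*(-1/7784910) = 6554926*(-1/7784910) = -468209/556065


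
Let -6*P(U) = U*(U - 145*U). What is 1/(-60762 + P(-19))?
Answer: -1/52098 ≈ -1.9195e-5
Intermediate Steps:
P(U) = 24*U² (P(U) = -U*(U - 145*U)/6 = -U*(-144*U)/6 = -(-24)*U² = 24*U²)
1/(-60762 + P(-19)) = 1/(-60762 + 24*(-19)²) = 1/(-60762 + 24*361) = 1/(-60762 + 8664) = 1/(-52098) = -1/52098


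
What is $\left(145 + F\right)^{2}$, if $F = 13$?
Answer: $24964$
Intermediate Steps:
$\left(145 + F\right)^{2} = \left(145 + 13\right)^{2} = 158^{2} = 24964$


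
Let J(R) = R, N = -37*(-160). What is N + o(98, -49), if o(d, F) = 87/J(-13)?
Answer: 76873/13 ≈ 5913.3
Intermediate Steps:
N = 5920
o(d, F) = -87/13 (o(d, F) = 87/(-13) = 87*(-1/13) = -87/13)
N + o(98, -49) = 5920 - 87/13 = 76873/13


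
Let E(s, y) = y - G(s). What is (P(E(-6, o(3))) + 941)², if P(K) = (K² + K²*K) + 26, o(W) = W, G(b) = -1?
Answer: 1096209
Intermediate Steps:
E(s, y) = 1 + y (E(s, y) = y - 1*(-1) = y + 1 = 1 + y)
P(K) = 26 + K² + K³ (P(K) = (K² + K³) + 26 = 26 + K² + K³)
(P(E(-6, o(3))) + 941)² = ((26 + (1 + 3)² + (1 + 3)³) + 941)² = ((26 + 4² + 4³) + 941)² = ((26 + 16 + 64) + 941)² = (106 + 941)² = 1047² = 1096209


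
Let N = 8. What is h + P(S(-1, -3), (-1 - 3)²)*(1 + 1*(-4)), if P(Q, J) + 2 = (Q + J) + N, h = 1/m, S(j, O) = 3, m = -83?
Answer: -6226/83 ≈ -75.012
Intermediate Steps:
h = -1/83 (h = 1/(-83) = -1/83 ≈ -0.012048)
P(Q, J) = 6 + J + Q (P(Q, J) = -2 + ((Q + J) + 8) = -2 + ((J + Q) + 8) = -2 + (8 + J + Q) = 6 + J + Q)
h + P(S(-1, -3), (-1 - 3)²)*(1 + 1*(-4)) = -1/83 + (6 + (-1 - 3)² + 3)*(1 + 1*(-4)) = -1/83 + (6 + (-4)² + 3)*(1 - 4) = -1/83 + (6 + 16 + 3)*(-3) = -1/83 + 25*(-3) = -1/83 - 75 = -6226/83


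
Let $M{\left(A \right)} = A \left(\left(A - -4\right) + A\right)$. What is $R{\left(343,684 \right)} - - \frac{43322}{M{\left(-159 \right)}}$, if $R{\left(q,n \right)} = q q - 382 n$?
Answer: $- \frac{3585638696}{24963} \approx -1.4364 \cdot 10^{5}$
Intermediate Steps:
$M{\left(A \right)} = A \left(4 + 2 A\right)$ ($M{\left(A \right)} = A \left(\left(A + 4\right) + A\right) = A \left(\left(4 + A\right) + A\right) = A \left(4 + 2 A\right)$)
$R{\left(q,n \right)} = q^{2} - 382 n$
$R{\left(343,684 \right)} - - \frac{43322}{M{\left(-159 \right)}} = \left(343^{2} - 261288\right) - - \frac{43322}{2 \left(-159\right) \left(2 - 159\right)} = \left(117649 - 261288\right) - - \frac{43322}{2 \left(-159\right) \left(-157\right)} = -143639 - - \frac{43322}{49926} = -143639 - \left(-43322\right) \frac{1}{49926} = -143639 - - \frac{21661}{24963} = -143639 + \frac{21661}{24963} = - \frac{3585638696}{24963}$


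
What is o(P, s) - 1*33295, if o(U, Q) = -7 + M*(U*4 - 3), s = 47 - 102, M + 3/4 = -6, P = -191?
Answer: -112499/4 ≈ -28125.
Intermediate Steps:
M = -27/4 (M = -¾ - 6 = -27/4 ≈ -6.7500)
s = -55
o(U, Q) = 53/4 - 27*U (o(U, Q) = -7 - 27*(U*4 - 3)/4 = -7 - 27*(4*U - 3)/4 = -7 - 27*(-3 + 4*U)/4 = -7 + (81/4 - 27*U) = 53/4 - 27*U)
o(P, s) - 1*33295 = (53/4 - 27*(-191)) - 1*33295 = (53/4 + 5157) - 33295 = 20681/4 - 33295 = -112499/4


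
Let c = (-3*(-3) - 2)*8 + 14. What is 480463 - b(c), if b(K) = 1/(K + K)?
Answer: 67264819/140 ≈ 4.8046e+5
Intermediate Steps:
c = 70 (c = (9 - 2)*8 + 14 = 7*8 + 14 = 56 + 14 = 70)
b(K) = 1/(2*K)
480463 - b(c) = 480463 - 1/(2*70) = 480463 - 1*1/140 = 480463 - 1/140 = 67264819/140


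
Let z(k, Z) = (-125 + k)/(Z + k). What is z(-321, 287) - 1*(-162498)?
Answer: 2762689/17 ≈ 1.6251e+5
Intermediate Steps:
z(k, Z) = (-125 + k)/(Z + k)
z(-321, 287) - 1*(-162498) = (-125 - 321)/(287 - 321) - 1*(-162498) = -446/(-34) + 162498 = -1/34*(-446) + 162498 = 223/17 + 162498 = 2762689/17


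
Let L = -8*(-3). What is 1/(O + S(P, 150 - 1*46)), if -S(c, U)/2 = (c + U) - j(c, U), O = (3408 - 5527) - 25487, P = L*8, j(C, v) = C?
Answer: -1/27814 ≈ -3.5953e-5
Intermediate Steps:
L = 24
P = 192 (P = 24*8 = 192)
O = -27606 (O = -2119 - 25487 = -27606)
S(c, U) = -2*U (S(c, U) = -2*((c + U) - c) = -2*((U + c) - c) = -2*U)
1/(O + S(P, 150 - 1*46)) = 1/(-27606 - 2*(150 - 1*46)) = 1/(-27606 - 2*(150 - 46)) = 1/(-27606 - 2*104) = 1/(-27606 - 208) = 1/(-27814) = -1/27814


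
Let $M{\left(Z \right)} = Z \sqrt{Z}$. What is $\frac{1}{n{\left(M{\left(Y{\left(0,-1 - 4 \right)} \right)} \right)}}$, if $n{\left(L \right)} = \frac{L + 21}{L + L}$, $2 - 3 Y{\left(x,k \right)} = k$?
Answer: $- \frac{7}{118} + \frac{9 \sqrt{21}}{118} \approx 0.2902$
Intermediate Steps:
$Y{\left(x,k \right)} = \frac{2}{3} - \frac{k}{3}$
$M{\left(Z \right)} = Z^{\frac{3}{2}}$
$n{\left(L \right)} = \frac{21 + L}{2 L}$
$\frac{1}{n{\left(M{\left(Y{\left(0,-1 - 4 \right)} \right)} \right)}} = \frac{1}{\frac{1}{2} \frac{1}{\left(\frac{2}{3} - \frac{-1 - 4}{3}\right)^{\frac{3}{2}}} \left(21 + \left(\frac{2}{3} - \frac{-1 - 4}{3}\right)^{\frac{3}{2}}\right)} = \frac{1}{\frac{1}{2} \frac{1}{\left(\frac{2}{3} - - \frac{5}{3}\right)^{\frac{3}{2}}} \left(21 + \left(\frac{2}{3} - - \frac{5}{3}\right)^{\frac{3}{2}}\right)} = \frac{1}{\frac{1}{2} \frac{1}{\left(\frac{2}{3} + \frac{5}{3}\right)^{\frac{3}{2}}} \left(21 + \left(\frac{2}{3} + \frac{5}{3}\right)^{\frac{3}{2}}\right)} = \frac{1}{\frac{1}{2} \frac{1}{\left(\frac{7}{3}\right)^{\frac{3}{2}}} \left(21 + \left(\frac{7}{3}\right)^{\frac{3}{2}}\right)} = \frac{1}{\frac{1}{2} \frac{1}{\frac{7}{9} \sqrt{21}} \left(21 + \frac{7 \sqrt{21}}{9}\right)} = \frac{1}{\frac{1}{2} \frac{3 \sqrt{21}}{49} \left(21 + \frac{7 \sqrt{21}}{9}\right)} = \frac{1}{\frac{3}{98} \sqrt{21} \left(21 + \frac{7 \sqrt{21}}{9}\right)} = \frac{14 \sqrt{21}}{9 \left(21 + \frac{7 \sqrt{21}}{9}\right)}$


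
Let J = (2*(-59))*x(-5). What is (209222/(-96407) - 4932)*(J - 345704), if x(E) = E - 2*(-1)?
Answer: 164279039361100/96407 ≈ 1.7040e+9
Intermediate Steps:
x(E) = 2 + E (x(E) = E + 2 = 2 + E)
J = 354 (J = (2*(-59))*(2 - 5) = -118*(-3) = 354)
(209222/(-96407) - 4932)*(J - 345704) = (209222/(-96407) - 4932)*(354 - 345704) = (209222*(-1/96407) - 4932)*(-345350) = (-209222/96407 - 4932)*(-345350) = -475688546/96407*(-345350) = 164279039361100/96407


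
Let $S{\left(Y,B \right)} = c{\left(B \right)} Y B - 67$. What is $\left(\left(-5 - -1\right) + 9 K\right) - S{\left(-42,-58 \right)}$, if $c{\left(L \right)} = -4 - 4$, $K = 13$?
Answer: $19668$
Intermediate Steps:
$c{\left(L \right)} = -8$ ($c{\left(L \right)} = -4 - 4 = -8$)
$S{\left(Y,B \right)} = -67 - 8 B Y$ ($S{\left(Y,B \right)} = - 8 Y B - 67 = - 8 B Y - 67 = -67 - 8 B Y$)
$\left(\left(-5 - -1\right) + 9 K\right) - S{\left(-42,-58 \right)} = \left(\left(-5 - -1\right) + 9 \cdot 13\right) - \left(-67 - \left(-464\right) \left(-42\right)\right) = \left(\left(-5 + 1\right) + 117\right) - \left(-67 - 19488\right) = \left(-4 + 117\right) - -19555 = 113 + 19555 = 19668$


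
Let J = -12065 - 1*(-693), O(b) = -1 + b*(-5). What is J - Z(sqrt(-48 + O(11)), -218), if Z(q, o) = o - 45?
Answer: -11109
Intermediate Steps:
O(b) = -1 - 5*b
Z(q, o) = -45 + o
J = -11372 (J = -12065 + 693 = -11372)
J - Z(sqrt(-48 + O(11)), -218) = -11372 - (-45 - 218) = -11372 - 1*(-263) = -11372 + 263 = -11109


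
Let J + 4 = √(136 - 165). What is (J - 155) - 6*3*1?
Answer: -177 + I*√29 ≈ -177.0 + 5.3852*I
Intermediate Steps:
J = -4 + I*√29 (J = -4 + √(136 - 165) = -4 + √(-29) = -4 + I*√29 ≈ -4.0 + 5.3852*I)
(J - 155) - 6*3*1 = ((-4 + I*√29) - 155) - 6*3*1 = (-159 + I*√29) - 18*1 = (-159 + I*√29) - 18 = -177 + I*√29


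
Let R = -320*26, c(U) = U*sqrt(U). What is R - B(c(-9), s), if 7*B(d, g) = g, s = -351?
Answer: -57889/7 ≈ -8269.9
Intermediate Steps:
c(U) = U**(3/2)
B(d, g) = g/7
R = -8320
R - B(c(-9), s) = -8320 - (-351)/7 = -8320 - 1*(-351/7) = -8320 + 351/7 = -57889/7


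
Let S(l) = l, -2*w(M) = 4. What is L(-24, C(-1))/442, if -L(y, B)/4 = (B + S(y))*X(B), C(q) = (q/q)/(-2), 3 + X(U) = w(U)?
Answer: -245/221 ≈ -1.1086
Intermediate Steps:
w(M) = -2 (w(M) = -1/2*4 = -2)
X(U) = -5 (X(U) = -3 - 2 = -5)
C(q) = -1/2 (C(q) = 1*(-1/2) = -1/2)
L(y, B) = 20*B + 20*y (L(y, B) = -4*(B + y)*(-5) = -4*(-5*B - 5*y) = 20*B + 20*y)
L(-24, C(-1))/442 = (20*(-1/2) + 20*(-24))/442 = (-10 - 480)*(1/442) = -490*1/442 = -245/221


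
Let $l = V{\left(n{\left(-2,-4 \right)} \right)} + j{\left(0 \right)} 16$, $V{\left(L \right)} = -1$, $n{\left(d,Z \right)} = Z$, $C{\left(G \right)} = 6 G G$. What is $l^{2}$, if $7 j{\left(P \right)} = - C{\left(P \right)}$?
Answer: $1$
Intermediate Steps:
$C{\left(G \right)} = 6 G^{2}$
$j{\left(P \right)} = - \frac{6 P^{2}}{7}$ ($j{\left(P \right)} = \frac{\left(-1\right) 6 P^{2}}{7} = \frac{\left(-6\right) P^{2}}{7} = - \frac{6 P^{2}}{7}$)
$l = -1$ ($l = -1 + - \frac{6 \cdot 0^{2}}{7} \cdot 16 = -1 + \left(- \frac{6}{7}\right) 0 \cdot 16 = -1 + 0 \cdot 16 = -1 + 0 = -1$)
$l^{2} = \left(-1\right)^{2} = 1$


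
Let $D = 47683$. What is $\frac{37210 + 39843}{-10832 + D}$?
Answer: $\frac{77053}{36851} \approx 2.0909$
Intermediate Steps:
$\frac{37210 + 39843}{-10832 + D} = \frac{37210 + 39843}{-10832 + 47683} = \frac{77053}{36851}$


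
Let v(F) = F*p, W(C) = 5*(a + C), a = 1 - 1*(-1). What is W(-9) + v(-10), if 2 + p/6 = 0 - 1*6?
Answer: 445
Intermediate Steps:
p = -48 (p = -12 + 6*(0 - 1*6) = -12 + 6*(0 - 6) = -12 + 6*(-6) = -12 - 36 = -48)
a = 2 (a = 1 + 1 = 2)
W(C) = 10 + 5*C (W(C) = 5*(2 + C) = 10 + 5*C)
v(F) = -48*F (v(F) = F*(-48) = -48*F)
W(-9) + v(-10) = (10 + 5*(-9)) - 48*(-10) = (10 - 45) + 480 = -35 + 480 = 445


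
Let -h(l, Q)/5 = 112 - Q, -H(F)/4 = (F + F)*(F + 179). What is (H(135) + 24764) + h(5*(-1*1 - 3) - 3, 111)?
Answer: -314361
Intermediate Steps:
H(F) = -8*F*(179 + F) (H(F) = -4*(F + F)*(F + 179) = -4*2*F*(179 + F) = -8*F*(179 + F))
h(l, Q) = -560 + 5*Q (h(l, Q) = -5*(112 - Q) = -560 + 5*Q)
(H(135) + 24764) + h(5*(-1*1 - 3) - 3, 111) = (-8*135*(179 + 135) + 24764) + (-560 + 5*111) = (-8*135*314 + 24764) + (-560 + 555) = (-339120 + 24764) - 5 = -314356 - 5 = -314361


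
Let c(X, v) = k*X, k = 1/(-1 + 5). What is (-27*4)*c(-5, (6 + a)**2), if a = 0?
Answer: 135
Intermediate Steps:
k = 1/4 ≈ 0.25000
c(X, v) = X/4
(-27*4)*c(-5, (6 + a)**2) = (-27*4)*((1/4)*(-5)) = -108*(-5/4) = 135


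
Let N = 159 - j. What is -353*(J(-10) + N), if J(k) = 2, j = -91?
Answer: -88956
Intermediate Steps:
N = 250 (N = 159 - 1*(-91) = 159 + 91 = 250)
-353*(J(-10) + N) = -353*(2 + 250) = -353*252 = -88956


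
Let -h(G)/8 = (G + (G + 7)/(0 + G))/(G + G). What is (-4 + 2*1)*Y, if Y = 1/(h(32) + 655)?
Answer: -512/166617 ≈ -0.0030729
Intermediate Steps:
h(G) = -4*(G + (7 + G)/G)/G (h(G) = -8*(G + (G + 7)/(0 + G))/(G + G) = -8*(G + (7 + G)/G)/(2*G) = -8*(G + (7 + G)/G)*1/(2*G) = -4*(G + (7 + G)/G)/G)
Y = 256/166617 (Y = 1/((-4 - 28/32² - 4/32) + 655) = 1/((-4 - 28*1/1024 - 4*1/32) + 655) = 1/((-4 - 7/256 - ⅛) + 655) = 1/(-1063/256 + 655) = 1/(166617/256) = 256/166617 ≈ 0.0015365)
(-4 + 2*1)*Y = (-4 + 2*1)*(256/166617) = (-4 + 2)*(256/166617) = -2*256/166617 = -512/166617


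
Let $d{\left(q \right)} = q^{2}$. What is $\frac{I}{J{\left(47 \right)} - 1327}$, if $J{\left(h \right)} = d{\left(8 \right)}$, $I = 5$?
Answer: $- \frac{5}{1263} \approx -0.0039588$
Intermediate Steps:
$J{\left(h \right)} = 64$ ($J{\left(h \right)} = 8^{2} = 64$)
$\frac{I}{J{\left(47 \right)} - 1327} = \frac{5}{64 - 1327} = \frac{5}{-1263} = 5 \left(- \frac{1}{1263}\right) = - \frac{5}{1263}$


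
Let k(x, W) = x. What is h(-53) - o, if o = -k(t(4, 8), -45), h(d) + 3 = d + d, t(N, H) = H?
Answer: -101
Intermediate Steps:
h(d) = -3 + 2*d (h(d) = -3 + (d + d) = -3 + 2*d)
o = -8 (o = -1*8 = -8)
h(-53) - o = (-3 + 2*(-53)) - 1*(-8) = (-3 - 106) + 8 = -109 + 8 = -101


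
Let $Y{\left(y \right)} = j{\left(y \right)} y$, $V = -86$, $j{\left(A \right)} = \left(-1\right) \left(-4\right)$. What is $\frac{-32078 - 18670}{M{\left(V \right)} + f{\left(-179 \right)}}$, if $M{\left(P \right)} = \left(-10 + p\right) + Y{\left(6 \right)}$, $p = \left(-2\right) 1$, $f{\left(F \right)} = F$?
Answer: $\frac{50748}{167} \approx 303.88$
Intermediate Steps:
$j{\left(A \right)} = 4$
$p = -2$
$Y{\left(y \right)} = 4 y$
$M{\left(P \right)} = 12$ ($M{\left(P \right)} = \left(-10 - 2\right) + 4 \cdot 6 = -12 + 24 = 12$)
$\frac{-32078 - 18670}{M{\left(V \right)} + f{\left(-179 \right)}} = \frac{-32078 - 18670}{12 - 179} = - \frac{50748}{-167} = \left(-50748\right) \left(- \frac{1}{167}\right) = \frac{50748}{167}$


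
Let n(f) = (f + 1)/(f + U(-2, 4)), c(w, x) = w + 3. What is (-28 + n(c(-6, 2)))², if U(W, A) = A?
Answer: 900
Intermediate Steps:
c(w, x) = 3 + w
n(f) = (1 + f)/(4 + f) (n(f) = (f + 1)/(f + 4) = (1 + f)/(4 + f))
(-28 + n(c(-6, 2)))² = (-28 + (1 + (3 - 6))/(4 + (3 - 6)))² = (-28 + (1 - 3)/(4 - 3))² = (-28 - 2/1)² = (-28 + 1*(-2))² = (-28 - 2)² = (-30)² = 900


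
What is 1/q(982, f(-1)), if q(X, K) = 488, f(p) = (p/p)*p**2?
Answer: 1/488 ≈ 0.0020492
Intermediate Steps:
f(p) = p**2 (f(p) = 1*p**2 = p**2)
1/q(982, f(-1)) = 1/488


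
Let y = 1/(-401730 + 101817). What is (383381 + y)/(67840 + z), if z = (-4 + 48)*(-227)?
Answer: 28745236463/4337641719 ≈ 6.6269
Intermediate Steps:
y = -1/299913 (y = 1/(-299913) = -1/299913 ≈ -3.3343e-6)
z = -9988 (z = 44*(-227) = -9988)
(383381 + y)/(67840 + z) = (383381 - 1/299913)/(67840 - 9988) = (114980945852/299913)/57852 = (114980945852/299913)*(1/57852) = 28745236463/4337641719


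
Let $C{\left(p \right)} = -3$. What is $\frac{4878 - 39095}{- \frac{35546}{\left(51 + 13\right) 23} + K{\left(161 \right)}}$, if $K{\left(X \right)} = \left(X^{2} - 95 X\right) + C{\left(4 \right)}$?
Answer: $- \frac{25183712}{7800755} \approx -3.2284$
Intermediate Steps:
$K{\left(X \right)} = -3 + X^{2} - 95 X$ ($K{\left(X \right)} = \left(X^{2} - 95 X\right) - 3 = -3 + X^{2} - 95 X$)
$\frac{4878 - 39095}{- \frac{35546}{\left(51 + 13\right) 23} + K{\left(161 \right)}} = \frac{4878 - 39095}{- \frac{35546}{\left(51 + 13\right) 23} - \left(15298 - 25921\right)} = - \frac{34217}{- \frac{35546}{64 \cdot 23} - -10623} = - \frac{34217}{- \frac{35546}{1472} + 10623} = - \frac{34217}{\left(-35546\right) \frac{1}{1472} + 10623} = - \frac{34217}{- \frac{17773}{736} + 10623} = - \frac{34217}{\frac{7800755}{736}} = \left(-34217\right) \frac{736}{7800755} = - \frac{25183712}{7800755}$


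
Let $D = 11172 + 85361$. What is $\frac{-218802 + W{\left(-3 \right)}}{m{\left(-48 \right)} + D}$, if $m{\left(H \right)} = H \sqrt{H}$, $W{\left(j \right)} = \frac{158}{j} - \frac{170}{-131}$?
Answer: $- \frac{193087044194}{85168864131} - \frac{128013952 i \sqrt{3}}{28389621377} \approx -2.2671 - 0.0078101 i$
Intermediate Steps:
$D = 96533$
$W{\left(j \right)} = \frac{170}{131} + \frac{158}{j}$ ($W{\left(j \right)} = \frac{158}{j} - - \frac{170}{131} = \frac{158}{j} + \frac{170}{131} = \frac{170}{131} + \frac{158}{j}$)
$m{\left(H \right)} = H^{\frac{3}{2}}$
$\frac{-218802 + W{\left(-3 \right)}}{m{\left(-48 \right)} + D} = \frac{-218802 + \left(\frac{170}{131} + \frac{158}{-3}\right)}{\left(-48\right)^{\frac{3}{2}} + 96533} = \frac{-218802 + \left(\frac{170}{131} + 158 \left(- \frac{1}{3}\right)\right)}{- 192 i \sqrt{3} + 96533} = \frac{-218802 + \left(\frac{170}{131} - \frac{158}{3}\right)}{96533 - 192 i \sqrt{3}} = \frac{-218802 - \frac{20188}{393}}{96533 - 192 i \sqrt{3}} = - \frac{86009374}{393 \left(96533 - 192 i \sqrt{3}\right)}$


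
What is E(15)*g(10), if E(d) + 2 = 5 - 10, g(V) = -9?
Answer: 63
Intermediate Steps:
E(d) = -7 (E(d) = -2 + (5 - 10) = -2 - 5 = -7)
E(15)*g(10) = -7*(-9) = 63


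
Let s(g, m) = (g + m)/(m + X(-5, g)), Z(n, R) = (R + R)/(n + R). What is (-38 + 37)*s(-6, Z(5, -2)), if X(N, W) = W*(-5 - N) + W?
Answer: -1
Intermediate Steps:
Z(n, R) = 2*R/(R + n) (Z(n, R) = (2*R)/(R + n) = 2*R/(R + n))
X(N, W) = W + W*(-5 - N)
s(g, m) = 1 (s(g, m) = (g + m)/(m - g*(4 - 5)) = (g + m)/(m - 1*g*(-1)) = (g + m)/(m + g) = (g + m)/(g + m) = 1)
(-38 + 37)*s(-6, Z(5, -2)) = (-38 + 37)*1 = -1*1 = -1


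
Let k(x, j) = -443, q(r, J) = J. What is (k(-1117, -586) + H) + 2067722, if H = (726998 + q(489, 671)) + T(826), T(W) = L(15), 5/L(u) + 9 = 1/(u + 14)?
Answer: 145337267/52 ≈ 2.7949e+6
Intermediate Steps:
L(u) = 5/(-9 + 1/(14 + u)) (L(u) = 5/(-9 + 1/(u + 14)) = 5/(-9 + 1/(14 + u)))
T(W) = -29/52 (T(W) = 5*(-14 - 1*15)/(125 + 9*15) = 5*(-14 - 15)/(125 + 135) = 5*(-29)/260 = 5*(1/260)*(-29) = -29/52)
H = 37838759/52 (H = (726998 + 671) - 29/52 = 727669 - 29/52 = 37838759/52 ≈ 7.2767e+5)
(k(-1117, -586) + H) + 2067722 = (-443 + 37838759/52) + 2067722 = 37815723/52 + 2067722 = 145337267/52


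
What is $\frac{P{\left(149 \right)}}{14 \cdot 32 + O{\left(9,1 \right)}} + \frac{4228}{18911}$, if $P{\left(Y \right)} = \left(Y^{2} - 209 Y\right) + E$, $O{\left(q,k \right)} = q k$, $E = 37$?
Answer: $- \frac{166432437}{8642327} \approx -19.258$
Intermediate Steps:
$O{\left(q,k \right)} = k q$
$P{\left(Y \right)} = 37 + Y^{2} - 209 Y$ ($P{\left(Y \right)} = \left(Y^{2} - 209 Y\right) + 37 = 37 + Y^{2} - 209 Y$)
$\frac{P{\left(149 \right)}}{14 \cdot 32 + O{\left(9,1 \right)}} + \frac{4228}{18911} = \frac{37 + 149^{2} - 31141}{14 \cdot 32 + 1 \cdot 9} + \frac{4228}{18911} = \frac{37 + 22201 - 31141}{448 + 9} + 4228 \cdot \frac{1}{18911} = - \frac{8903}{457} + \frac{4228}{18911} = - \frac{166432437}{8642327}$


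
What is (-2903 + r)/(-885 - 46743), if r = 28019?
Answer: -299/567 ≈ -0.52734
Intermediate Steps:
(-2903 + r)/(-885 - 46743) = (-2903 + 28019)/(-885 - 46743) = 25116/(-47628) = 25116*(-1/47628) = -299/567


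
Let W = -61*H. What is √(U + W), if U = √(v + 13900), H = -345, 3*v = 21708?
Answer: √(21045 + 4*√1321) ≈ 145.57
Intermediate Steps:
v = 7236 (v = (⅓)*21708 = 7236)
W = 21045 (W = -61*(-345) = 21045)
U = 4*√1321 (U = √(7236 + 13900) = √21136 = 4*√1321 ≈ 145.38)
√(U + W) = √(4*√1321 + 21045) = √(21045 + 4*√1321)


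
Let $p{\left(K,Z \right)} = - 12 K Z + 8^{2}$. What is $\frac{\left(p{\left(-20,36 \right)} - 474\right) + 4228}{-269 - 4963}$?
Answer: $- \frac{6229}{2616} \approx -2.3811$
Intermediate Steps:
$p{\left(K,Z \right)} = 64 - 12 K Z$ ($p{\left(K,Z \right)} = - 12 K Z + 64 = 64 - 12 K Z$)
$\frac{\left(p{\left(-20,36 \right)} - 474\right) + 4228}{-269 - 4963} = \frac{\left(\left(64 - \left(-240\right) 36\right) - 474\right) + 4228}{-269 - 4963} = \frac{\left(\left(64 + 8640\right) - 474\right) + 4228}{-5232} = \left(\left(8704 - 474\right) + 4228\right) \left(- \frac{1}{5232}\right) = \left(8230 + 4228\right) \left(- \frac{1}{5232}\right) = 12458 \left(- \frac{1}{5232}\right) = - \frac{6229}{2616}$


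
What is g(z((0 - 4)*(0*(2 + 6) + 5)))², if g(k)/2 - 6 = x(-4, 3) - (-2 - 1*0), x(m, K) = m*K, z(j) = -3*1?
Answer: 64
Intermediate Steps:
z(j) = -3
x(m, K) = K*m
g(k) = -8 (g(k) = 12 + 2*(3*(-4) - (-2 - 1*0)) = 12 + 2*(-12 - (-2 + 0)) = 12 + 2*(-12 - 1*(-2)) = 12 + 2*(-12 + 2) = 12 + 2*(-10) = 12 - 20 = -8)
g(z((0 - 4)*(0*(2 + 6) + 5)))² = (-8)² = 64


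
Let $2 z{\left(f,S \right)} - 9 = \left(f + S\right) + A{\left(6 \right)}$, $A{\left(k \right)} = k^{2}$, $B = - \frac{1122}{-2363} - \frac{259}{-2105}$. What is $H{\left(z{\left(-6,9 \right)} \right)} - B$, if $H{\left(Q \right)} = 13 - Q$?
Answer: $- \frac{3393476}{292595} \approx -11.598$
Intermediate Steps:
$B = \frac{174931}{292595}$ ($B = \left(-1122\right) \left(- \frac{1}{2363}\right) - - \frac{259}{2105} = \frac{66}{139} + \frac{259}{2105} = \frac{174931}{292595} \approx 0.59786$)
$z{\left(f,S \right)} = \frac{45}{2} + \frac{S}{2} + \frac{f}{2}$ ($z{\left(f,S \right)} = \frac{9}{2} + \frac{\left(f + S\right) + 6^{2}}{2} = \frac{9}{2} + \frac{\left(S + f\right) + 36}{2} = \frac{9}{2} + \frac{36 + S + f}{2} = \frac{9}{2} + \left(18 + \frac{S}{2} + \frac{f}{2}\right) = \frac{45}{2} + \frac{S}{2} + \frac{f}{2}$)
$H{\left(z{\left(-6,9 \right)} \right)} - B = \left(13 - \left(\frac{45}{2} + \frac{1}{2} \cdot 9 + \frac{1}{2} \left(-6\right)\right)\right) - \frac{174931}{292595} = \left(13 - \left(\frac{45}{2} + \frac{9}{2} - 3\right)\right) - \frac{174931}{292595} = \left(13 - 24\right) - \frac{174931}{292595} = -11 - \frac{174931}{292595} = - \frac{3393476}{292595}$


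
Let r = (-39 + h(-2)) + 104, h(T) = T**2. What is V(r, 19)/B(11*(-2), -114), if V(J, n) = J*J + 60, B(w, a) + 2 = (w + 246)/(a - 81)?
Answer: -940095/614 ≈ -1531.1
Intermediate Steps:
B(w, a) = -2 + (246 + w)/(-81 + a) (B(w, a) = -2 + (w + 246)/(a - 81) = -2 + (246 + w)/(-81 + a))
r = 69 (r = (-39 + (-2)**2) + 104 = (-39 + 4) + 104 = -35 + 104 = 69)
V(J, n) = 60 + J**2 (V(J, n) = J**2 + 60 = 60 + J**2)
V(r, 19)/B(11*(-2), -114) = (60 + 69**2)/(((408 + 11*(-2) - 2*(-114))/(-81 - 114))) = (60 + 4761)/(((408 - 22 + 228)/(-195))) = 4821/((-1/195*614)) = 4821/(-614/195) = 4821*(-195/614) = -940095/614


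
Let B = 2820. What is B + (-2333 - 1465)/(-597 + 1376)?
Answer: 2192982/779 ≈ 2815.1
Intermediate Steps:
B + (-2333 - 1465)/(-597 + 1376) = 2820 + (-2333 - 1465)/(-597 + 1376) = 2820 - 3798/779 = 2192982/779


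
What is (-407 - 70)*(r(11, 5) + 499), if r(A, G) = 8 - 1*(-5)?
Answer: -244224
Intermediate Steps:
r(A, G) = 13 (r(A, G) = 8 + 5 = 13)
(-407 - 70)*(r(11, 5) + 499) = (-407 - 70)*(13 + 499) = -477*512 = -244224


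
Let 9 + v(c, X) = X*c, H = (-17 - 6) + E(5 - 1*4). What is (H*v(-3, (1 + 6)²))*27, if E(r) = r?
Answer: 92664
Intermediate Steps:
H = -22 (H = (-17 - 6) + (5 - 1*4) = -23 + (5 - 4) = -23 + 1 = -22)
v(c, X) = -9 + X*c
(H*v(-3, (1 + 6)²))*27 = -22*(-9 + (1 + 6)²*(-3))*27 = -22*(-9 + 7²*(-3))*27 = -22*(-9 + 49*(-3))*27 = -22*(-9 - 147)*27 = -22*(-156)*27 = 3432*27 = 92664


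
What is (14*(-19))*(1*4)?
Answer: -1064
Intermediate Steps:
(14*(-19))*(1*4) = -266*4 = -1064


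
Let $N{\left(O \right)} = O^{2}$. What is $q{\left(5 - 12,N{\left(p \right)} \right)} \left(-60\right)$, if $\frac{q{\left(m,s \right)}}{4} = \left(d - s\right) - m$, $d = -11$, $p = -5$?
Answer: $6960$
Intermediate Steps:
$q{\left(m,s \right)} = -44 - 4 m - 4 s$ ($q{\left(m,s \right)} = 4 \left(\left(-11 - s\right) - m\right) = 4 \left(-11 - m - s\right) = -44 - 4 m - 4 s$)
$q{\left(5 - 12,N{\left(p \right)} \right)} \left(-60\right) = \left(-44 - 4 \left(5 - 12\right) - 4 \left(-5\right)^{2}\right) \left(-60\right) = \left(-44 - 4 \left(5 - 12\right) - 100\right) \left(-60\right) = \left(-44 - -28 - 100\right) \left(-60\right) = \left(-44 + 28 - 100\right) \left(-60\right) = \left(-116\right) \left(-60\right) = 6960$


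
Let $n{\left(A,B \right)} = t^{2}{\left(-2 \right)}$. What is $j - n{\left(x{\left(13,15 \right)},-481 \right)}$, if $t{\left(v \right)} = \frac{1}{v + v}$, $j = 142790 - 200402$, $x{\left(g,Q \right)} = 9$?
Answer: $- \frac{921793}{16} \approx -57612.0$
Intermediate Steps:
$j = -57612$ ($j = 142790 - 200402 = -57612$)
$t{\left(v \right)} = \frac{1}{2 v}$
$n{\left(A,B \right)} = \frac{1}{16}$ ($n{\left(A,B \right)} = \left(\frac{1}{2 \left(-2\right)}\right)^{2} = \left(\frac{1}{2} \left(- \frac{1}{2}\right)\right)^{2} = \left(- \frac{1}{4}\right)^{2} = \frac{1}{16}$)
$j - n{\left(x{\left(13,15 \right)},-481 \right)} = -57612 - \frac{1}{16} = - \frac{921793}{16}$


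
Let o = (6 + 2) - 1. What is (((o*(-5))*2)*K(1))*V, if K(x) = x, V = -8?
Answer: 560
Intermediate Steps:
o = 7 (o = 8 - 1 = 7)
(((o*(-5))*2)*K(1))*V = (((7*(-5))*2)*1)*(-8) = (-35*2*1)*(-8) = -70*1*(-8) = -70*(-8) = 560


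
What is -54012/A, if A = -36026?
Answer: 27006/18013 ≈ 1.4993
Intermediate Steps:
-54012/A = -54012/(-36026) = -54012*(-1/36026) = 27006/18013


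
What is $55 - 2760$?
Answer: $-2705$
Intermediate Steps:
$55 - 2760 = -2705$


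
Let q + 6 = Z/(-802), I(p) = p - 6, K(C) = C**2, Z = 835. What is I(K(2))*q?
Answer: 5647/401 ≈ 14.082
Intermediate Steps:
I(p) = -6 + p
q = -5647/802 (q = -6 + 835/(-802) = -6 + 835*(-1/802) = -6 - 835/802 = -5647/802 ≈ -7.0411)
I(K(2))*q = (-6 + 2**2)*(-5647/802) = (-6 + 4)*(-5647/802) = -2*(-5647/802) = 5647/401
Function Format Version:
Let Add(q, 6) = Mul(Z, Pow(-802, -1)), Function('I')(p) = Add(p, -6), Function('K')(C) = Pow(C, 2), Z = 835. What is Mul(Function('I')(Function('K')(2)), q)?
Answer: Rational(5647, 401) ≈ 14.082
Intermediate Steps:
Function('I')(p) = Add(-6, p)
q = Rational(-5647, 802) (q = Add(-6, Mul(835, Pow(-802, -1))) = Add(-6, Mul(835, Rational(-1, 802))) = Add(-6, Rational(-835, 802)) = Rational(-5647, 802) ≈ -7.0411)
Mul(Function('I')(Function('K')(2)), q) = Mul(Add(-6, Pow(2, 2)), Rational(-5647, 802)) = Mul(Add(-6, 4), Rational(-5647, 802)) = Mul(-2, Rational(-5647, 802)) = Rational(5647, 401)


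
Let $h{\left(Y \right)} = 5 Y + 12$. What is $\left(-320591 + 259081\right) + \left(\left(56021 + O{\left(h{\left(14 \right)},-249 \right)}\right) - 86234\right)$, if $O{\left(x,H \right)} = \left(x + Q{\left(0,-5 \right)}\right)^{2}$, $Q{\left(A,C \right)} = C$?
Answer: $-85794$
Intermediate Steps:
$h{\left(Y \right)} = 12 + 5 Y$
$O{\left(x,H \right)} = \left(-5 + x\right)^{2}$ ($O{\left(x,H \right)} = \left(x - 5\right)^{2} = \left(-5 + x\right)^{2}$)
$\left(-320591 + 259081\right) + \left(\left(56021 + O{\left(h{\left(14 \right)},-249 \right)}\right) - 86234\right) = \left(-320591 + 259081\right) - \left(30213 - \left(-5 + \left(12 + 5 \cdot 14\right)\right)^{2}\right) = -61510 - \left(30213 - \left(-5 + \left(12 + 70\right)\right)^{2}\right) = -61510 - \left(30213 - \left(-5 + 82\right)^{2}\right) = -61510 - \left(30213 - 5929\right) = -61510 + \left(\left(56021 + 5929\right) - 86234\right) = -61510 + \left(61950 - 86234\right) = -61510 - 24284 = -85794$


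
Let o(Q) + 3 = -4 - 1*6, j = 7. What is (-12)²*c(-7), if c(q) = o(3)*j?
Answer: -13104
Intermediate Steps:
o(Q) = -13 (o(Q) = -3 + (-4 - 1*6) = -3 + (-4 - 6) = -3 - 10 = -13)
c(q) = -91 (c(q) = -13*7 = -91)
(-12)²*c(-7) = (-12)²*(-91) = 144*(-91) = -13104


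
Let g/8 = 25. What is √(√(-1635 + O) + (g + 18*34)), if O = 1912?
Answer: √(812 + √277) ≈ 28.786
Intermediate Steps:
g = 200 (g = 8*25 = 200)
√(√(-1635 + O) + (g + 18*34)) = √(√(-1635 + 1912) + (200 + 18*34)) = √(√277 + (200 + 612)) = √(√277 + 812) = √(812 + √277)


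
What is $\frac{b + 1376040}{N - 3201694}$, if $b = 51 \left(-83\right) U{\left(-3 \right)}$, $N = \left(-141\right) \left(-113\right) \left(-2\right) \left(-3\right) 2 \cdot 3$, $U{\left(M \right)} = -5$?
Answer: $- \frac{1397205}{2628106} \approx -0.53164$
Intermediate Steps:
$N = 573588$ ($N = 15933 \cdot 6 \cdot 6 = 15933 \cdot 36 = 573588$)
$b = 21165$ ($b = 51 \left(-83\right) \left(-5\right) = \left(-4233\right) \left(-5\right) = 21165$)
$\frac{b + 1376040}{N - 3201694} = \frac{21165 + 1376040}{573588 - 3201694} = \frac{1397205}{-2628106} = 1397205 \left(- \frac{1}{2628106}\right) = - \frac{1397205}{2628106}$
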